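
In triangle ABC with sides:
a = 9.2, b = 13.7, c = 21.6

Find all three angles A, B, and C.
By the law of cosines:
cos(A) = (b² + c² - a²)/(2bc) = 0.962439  →  A = 15.75°
cos(B) = (a² + c² - b²)/(2ac) = 0.914629  →  B = 23.85°
cos(C) = (a² + b² - c²)/(2ab) = -0.770509  →  C = 140.4°
Check: A + B + C = 180.0° ✓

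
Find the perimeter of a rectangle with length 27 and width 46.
Perimeter = 2 * (length + width)
Perimeter = 2 * (27 + 46)
Perimeter = 2 * 73
Perimeter = 146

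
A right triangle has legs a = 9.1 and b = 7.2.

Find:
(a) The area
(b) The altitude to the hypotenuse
(a) Area = ½ab = ½·9.1·7.2 = 32.76
(b) Hypotenuse c = √(9.1² + 7.2²) = √134.65 = 11.6039
    Area = ½·c·h_c  →  h_c = 2·Area/c = 2·32.76/11.6039 = 5.646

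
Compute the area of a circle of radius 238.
Area = pi * r²
Area = pi * 238²
Area = pi * 56644
Area = 177952.37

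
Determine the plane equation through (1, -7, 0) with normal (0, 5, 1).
d = n·P = (0)(1) + (5)(-7) + (1)(0) = -35
Plane: 5y + z = -35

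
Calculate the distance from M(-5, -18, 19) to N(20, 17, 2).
d = √[(25)² + (35)² + (-17)²] = √2139 = 46.25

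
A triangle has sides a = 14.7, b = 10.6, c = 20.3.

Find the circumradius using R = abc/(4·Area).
s = (a+b+c)/2 = 22.8
Area = √(s(s-a)(s-b)(s-c)) = √(22.8·8.1·12.2·2.5) = 75.0516
R = abc/(4·Area) = (14.7·10.6·20.3)/(4·75.0516) = 3163.146/300.2064 = 10.54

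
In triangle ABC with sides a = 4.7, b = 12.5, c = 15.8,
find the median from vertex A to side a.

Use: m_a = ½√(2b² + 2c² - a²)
m_a = ½√(2·12.5² + 2·15.8² - 4.7²)
m_a = ½√(312.5 + 499.28 - 22.09) = ½√789.69 = 14.05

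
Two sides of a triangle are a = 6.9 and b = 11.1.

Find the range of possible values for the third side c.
By the triangle inequality: |a - b| < c < a + b
|6.9 - 11.1| < c < 6.9 + 11.1
4.2 < c < 18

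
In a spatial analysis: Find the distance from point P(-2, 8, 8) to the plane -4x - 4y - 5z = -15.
d = |(-4)(-2) + (-4)(8) + (-5)(8) - (-15)| / √((-4)² + (-4)² + (-5)²) = 49/√57 = 6.49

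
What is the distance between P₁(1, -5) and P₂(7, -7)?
Using the distance formula: d = sqrt((x₂-x₁)² + (y₂-y₁)²)
dx = 7 - 1 = 6
dy = (-7) - (-5) = -2
d = sqrt(6² + (-2)²) = sqrt(36 + 4) = sqrt(40) = 6.32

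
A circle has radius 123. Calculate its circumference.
Circumference = 2 * pi * r
Circumference = 2 * pi * 123
Circumference = 772.83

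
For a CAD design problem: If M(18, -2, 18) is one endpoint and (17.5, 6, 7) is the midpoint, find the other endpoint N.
N = (2×17.5 - 18, 2×6 - (-2), 2×7 - 18) = (17, 14, -4)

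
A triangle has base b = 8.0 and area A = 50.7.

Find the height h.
A = ½bh  →  h = 2A/b
h = 2·50.7/8.0 = 12.68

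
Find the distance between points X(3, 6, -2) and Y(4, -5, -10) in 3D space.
d = √[(1)² + (-11)² + (-8)²] = √186 = 13.64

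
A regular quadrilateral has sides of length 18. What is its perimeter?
Perimeter = number of sides * side length
Perimeter = 4 * 18
Perimeter = 72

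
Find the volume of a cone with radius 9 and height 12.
Volume = (1/3) * pi * r² * h
Volume = (1/3) * pi * 9² * 12
Volume = (1/3) * pi * 81 * 12
Volume = (1/3) * pi * 972
Volume = 1017.88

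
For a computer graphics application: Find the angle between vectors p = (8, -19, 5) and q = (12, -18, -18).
p·q = 348, |p|² = 450, |q|² = 792
cos θ = 348/√356400 ≈ 0.5829
θ ≈ 54.34°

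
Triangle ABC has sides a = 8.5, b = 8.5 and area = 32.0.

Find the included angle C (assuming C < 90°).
Area = ½ab·sin(C)  →  sin(C) = 2·Area/(ab)
sin(C) = 2·32.0/(8.5·8.5) = 0.885813
C = arcsin(0.885813) = 62.35°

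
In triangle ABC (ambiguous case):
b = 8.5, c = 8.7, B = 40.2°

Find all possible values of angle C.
sin(C)/c = sin(B)/b  →  sin(C) = c·sin(B)/b = 8.7·sin(40.2°)/8.5 = 0.660645
C₁ = arcsin(0.660645) = 41.35°,  C₂ = 180° - C₁ = 138.65°
Check C₂: A = 180° - 40.2° - 138.65° = 1.15° > 0 ✓
C = 41.35° or C = 138.65° (two solutions)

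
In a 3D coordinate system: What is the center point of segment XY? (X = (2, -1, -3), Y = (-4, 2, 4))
Midpoint = ((2-4)/2, (-1+2)/2, (-3+4)/2) = (-1, 0.5, 0.5)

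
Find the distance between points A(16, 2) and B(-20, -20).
Using the distance formula: d = sqrt((x₂-x₁)² + (y₂-y₁)²)
dx = (-20) - 16 = -36
dy = (-20) - 2 = -22
d = sqrt((-36)² + (-22)²) = sqrt(1296 + 484) = sqrt(1780) = 42.19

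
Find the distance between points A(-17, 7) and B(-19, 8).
Using the distance formula: d = sqrt((x₂-x₁)² + (y₂-y₁)²)
dx = (-19) - (-17) = -2
dy = 8 - 7 = 1
d = sqrt((-2)² + 1²) = sqrt(4 + 1) = sqrt(5) = 2.24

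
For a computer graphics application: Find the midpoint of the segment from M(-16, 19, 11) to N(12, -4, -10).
Midpoint = ((-16+12)/2, (19-4)/2, (11-10)/2) = (-2, 7.5, 0.5)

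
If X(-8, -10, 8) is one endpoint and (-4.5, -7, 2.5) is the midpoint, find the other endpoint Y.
Y = (2×(-4.5) - (-8), 2×(-7) - (-10), 2×2.5 - 8) = (-1, -4, -3)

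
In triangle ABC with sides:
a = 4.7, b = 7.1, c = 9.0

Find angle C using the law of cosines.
cos(C) = (a² + b² - c²)/(2ab)
cos(C) = (4.7² + 7.1² - 9.0²)/(2·4.7·7.1) = -8.5/66.74 = -0.127360
C = arccos(-0.127360) = 97.32°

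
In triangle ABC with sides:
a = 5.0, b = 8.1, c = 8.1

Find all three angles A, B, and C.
By the law of cosines:
cos(A) = (b² + c² - a²)/(2bc) = 0.809480  →  A = 35.95°
cos(B) = (a² + c² - b²)/(2ac) = 0.308642  →  B = 72.02°
cos(C) = (a² + b² - c²)/(2ab) = 0.308642  →  C = 72.02°
Check: A + B + C = 180.0° ✓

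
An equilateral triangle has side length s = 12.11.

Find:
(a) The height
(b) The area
(a) Height h = s·√3/2 = 12.11·√3/2 = 10.49
(b) Area = (√3/4)·s² = (√3/4)·12.11² = (√3/4)·146.652 = 63.5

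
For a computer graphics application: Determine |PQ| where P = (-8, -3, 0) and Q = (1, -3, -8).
d = √[(9)² + (0)² + (-8)²] = √145 = 12.04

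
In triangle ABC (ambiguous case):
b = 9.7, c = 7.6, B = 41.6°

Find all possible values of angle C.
sin(C)/c = sin(B)/b  →  sin(C) = c·sin(B)/b = 7.6·sin(41.6°)/9.7 = 0.520190
C₁ = arcsin(0.520190) = 31.34°,  C₂ = 180° - C₁ = 148.66°
Check C₂: A = 180° - 41.6° - 148.66° = -10.26° ≤ 0, rejected
C = 31.34° (one solution)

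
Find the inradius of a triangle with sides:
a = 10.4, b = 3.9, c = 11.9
s = (a+b+c)/2 = (10.4+3.9+11.9)/2 = 13.1
Area = √(s(s-a)(s-b)(s-c)) = √(13.1·2.7·9.2·1.2) = 19.7607
r = Area/s = 19.7607/13.1 = 1.508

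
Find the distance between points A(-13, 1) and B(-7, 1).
Using the distance formula: d = sqrt((x₂-x₁)² + (y₂-y₁)²)
dx = (-7) - (-13) = 6
dy = 1 - 1 = 0
d = sqrt(6² + 0²) = sqrt(36 + 0) = sqrt(36) = 6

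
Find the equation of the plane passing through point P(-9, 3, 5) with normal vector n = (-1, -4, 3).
d = n·P = (-1)(-9) + (-4)(3) + (3)(5) = 12
Plane: -x - 4y + 3z = 12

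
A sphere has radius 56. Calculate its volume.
Volume = (4/3) * pi * r³
Volume = (4/3) * pi * 56³
Volume = (4/3) * pi * 175616
Volume = 735618.58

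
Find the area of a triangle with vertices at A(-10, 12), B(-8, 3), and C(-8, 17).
Using the coordinate formula: Area = (1/2)|x₁(y₂-y₃) + x₂(y₃-y₁) + x₃(y₁-y₂)|
Area = (1/2)|(-10)(3-17) + (-8)(17-12) + (-8)(12-3)|
Area = (1/2)|(-10)*(-14) + (-8)*5 + (-8)*9|
Area = (1/2)|140 + (-40) + (-72)|
Area = (1/2)*28 = 14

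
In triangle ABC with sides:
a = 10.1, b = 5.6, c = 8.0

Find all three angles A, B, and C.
By the law of cosines:
cos(A) = (b² + c² - a²)/(2bc) = -0.074219  →  A = 94.26°
cos(B) = (a² + c² - b²)/(2ac) = 0.833230  →  B = 33.57°
cos(C) = (a² + b² - c²)/(2ab) = 0.613243  →  C = 52.18°
Check: A + B + C = 180.0° ✓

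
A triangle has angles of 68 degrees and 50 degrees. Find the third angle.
Sum of angles in a triangle = 180 degrees
Third angle = 180 - 68 - 50
Third angle = 62 degrees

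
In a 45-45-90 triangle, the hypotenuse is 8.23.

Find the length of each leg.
In a 45-45-90 triangle, hypotenuse = leg·√2  →  leg = hypotenuse/√2
leg = 8.23/√2 = 5.819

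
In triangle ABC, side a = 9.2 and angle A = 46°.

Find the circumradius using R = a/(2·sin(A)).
R = a/(2·sin(A)) = 9.2/(2·sin(46°))
R = 9.2/(2·0.719340) = 9.2/1.438680 = 6.395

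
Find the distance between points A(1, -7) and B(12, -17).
Using the distance formula: d = sqrt((x₂-x₁)² + (y₂-y₁)²)
dx = 12 - 1 = 11
dy = (-17) - (-7) = -10
d = sqrt(11² + (-10)²) = sqrt(121 + 100) = sqrt(221) = 14.87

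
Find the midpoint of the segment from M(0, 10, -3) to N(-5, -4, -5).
Midpoint = ((0-5)/2, (10-4)/2, (-3-5)/2) = (-2.5, 3, -4)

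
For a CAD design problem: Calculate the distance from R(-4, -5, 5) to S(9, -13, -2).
d = √[(13)² + (-8)² + (-7)²] = √282 = 16.79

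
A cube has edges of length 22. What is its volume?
Volume = s³
Volume = 22³
Volume = 10648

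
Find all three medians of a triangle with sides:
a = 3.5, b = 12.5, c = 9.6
Using m_x = ½√(2y² + 2z² - x²):
m_a = ½√(2·12.5² + 2·9.6² - 3.5²) = ½√484.57 = 11.01
m_b = ½√(2·3.5² + 2·9.6² - 12.5²) = ½√52.57 = 3.625
m_c = ½√(2·3.5² + 2·12.5² - 9.6²) = ½√244.84 = 7.824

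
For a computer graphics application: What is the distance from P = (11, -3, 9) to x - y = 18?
d = |1(11) + (-1)(-3) + 0(9) - (18)| / √(1² + (-1)² + 0²) = 4/√2 = 2.828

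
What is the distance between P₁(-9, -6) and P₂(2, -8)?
Using the distance formula: d = sqrt((x₂-x₁)² + (y₂-y₁)²)
dx = 2 - (-9) = 11
dy = (-8) - (-6) = -2
d = sqrt(11² + (-2)²) = sqrt(121 + 4) = sqrt(125) = 11.18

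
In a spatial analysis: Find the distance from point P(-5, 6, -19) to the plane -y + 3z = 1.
d = |0(-5) + (-1)(6) + 3(-19) - (1)| / √(0² + (-1)² + 3²) = 64/√10 = 20.24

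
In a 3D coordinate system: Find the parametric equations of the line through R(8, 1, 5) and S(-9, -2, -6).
Direction vector d = S - R = (-17, -3, -11)
x = 8 - 17t, y = 1 - 3t, z = 5 - 11t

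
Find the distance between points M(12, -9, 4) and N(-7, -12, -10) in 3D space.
d = √[(-19)² + (-3)² + (-14)²] = √566 = 23.79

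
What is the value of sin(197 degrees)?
sin(197 degrees) = -0.2924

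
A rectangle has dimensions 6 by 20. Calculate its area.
Area = length * width
Area = 6 * 20
Area = 120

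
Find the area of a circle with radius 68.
Area = pi * r²
Area = pi * 68²
Area = pi * 4624
Area = 14526.72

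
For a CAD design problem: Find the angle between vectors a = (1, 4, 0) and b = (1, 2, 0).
a·b = 9, |a|² = 17, |b|² = 5
cos θ = 9/√85 ≈ 0.9762
θ ≈ 12.53°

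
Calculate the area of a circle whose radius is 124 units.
Area = pi * r²
Area = pi * 124²
Area = pi * 15376
Area = 48305.13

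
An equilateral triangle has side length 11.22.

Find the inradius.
For an equilateral triangle, r = s/(2√3) where s is the side.
r = 11.22/(2√3) = 11.22/3.464102 = 3.239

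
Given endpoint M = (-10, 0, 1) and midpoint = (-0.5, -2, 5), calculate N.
N = (2×(-0.5) - (-10), 2×(-2) - 0, 2×5 - 1) = (9, -4, 9)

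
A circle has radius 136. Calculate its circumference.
Circumference = 2 * pi * r
Circumference = 2 * pi * 136
Circumference = 854.51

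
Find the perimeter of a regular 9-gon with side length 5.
Perimeter = number of sides * side length
Perimeter = 9 * 5
Perimeter = 45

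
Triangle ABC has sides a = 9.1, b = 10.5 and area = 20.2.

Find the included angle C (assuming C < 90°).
Area = ½ab·sin(C)  →  sin(C) = 2·Area/(ab)
sin(C) = 2·20.2/(9.1·10.5) = 0.422815
C = arcsin(0.422815) = 25.01°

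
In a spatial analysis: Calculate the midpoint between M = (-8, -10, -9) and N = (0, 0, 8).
Midpoint = ((-8+0)/2, (-10+0)/2, (-9+8)/2) = (-4, -5, -0.5)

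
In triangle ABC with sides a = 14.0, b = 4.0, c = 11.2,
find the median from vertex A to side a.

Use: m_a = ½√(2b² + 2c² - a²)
m_a = ½√(2·4.0² + 2·11.2² - 14.0²)
m_a = ½√(32 + 250.88 - 196) = ½√86.88 = 4.66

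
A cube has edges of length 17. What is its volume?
Volume = s³
Volume = 17³
Volume = 4913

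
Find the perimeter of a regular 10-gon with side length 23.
Perimeter = number of sides * side length
Perimeter = 10 * 23
Perimeter = 230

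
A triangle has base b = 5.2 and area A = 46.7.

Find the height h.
A = ½bh  →  h = 2A/b
h = 2·46.7/5.2 = 17.96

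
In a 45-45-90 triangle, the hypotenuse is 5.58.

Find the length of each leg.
In a 45-45-90 triangle, hypotenuse = leg·√2  →  leg = hypotenuse/√2
leg = 5.58/√2 = 3.946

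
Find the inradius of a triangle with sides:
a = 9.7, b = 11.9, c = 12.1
s = (a+b+c)/2 = (9.7+11.9+12.1)/2 = 16.85
Area = √(s(s-a)(s-b)(s-c)) = √(16.85·7.15·4.95·4.75) = 53.2234
r = Area/s = 53.2234/16.85 = 3.159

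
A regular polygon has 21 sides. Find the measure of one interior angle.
Interior angle of a regular n-gon = (n-2)*180/n
Interior angle = (21-2)*180/21
Interior angle = 19*180/21
Interior angle = 3420/21
Interior angle = 162.86 degrees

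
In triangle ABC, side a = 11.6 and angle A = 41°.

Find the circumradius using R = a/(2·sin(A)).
R = a/(2·sin(A)) = 11.6/(2·sin(41°))
R = 11.6/(2·0.656059) = 11.6/1.312118 = 8.841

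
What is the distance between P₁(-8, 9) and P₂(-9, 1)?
Using the distance formula: d = sqrt((x₂-x₁)² + (y₂-y₁)²)
dx = (-9) - (-8) = -1
dy = 1 - 9 = -8
d = sqrt((-1)² + (-8)²) = sqrt(1 + 64) = sqrt(65) = 8.06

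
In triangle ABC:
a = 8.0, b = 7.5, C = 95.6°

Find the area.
Using A = ½ab·sin(C):
A = ½·8.0·7.5·sin(95.6°) = ½·60·0.995227 = 29.86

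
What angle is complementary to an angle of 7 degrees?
Complementary angles sum to 90 degrees.
Other angle = 90 - 7
Other angle = 83 degrees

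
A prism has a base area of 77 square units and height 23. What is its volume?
Volume = base area * height
Volume = 77 * 23
Volume = 1771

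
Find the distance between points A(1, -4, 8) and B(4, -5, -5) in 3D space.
d = √[(3)² + (-1)² + (-13)²] = √179 = 13.38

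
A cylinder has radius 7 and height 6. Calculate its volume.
Volume = pi * r² * h
Volume = pi * 7² * 6
Volume = pi * 49 * 6
Volume = pi * 294
Volume = 923.63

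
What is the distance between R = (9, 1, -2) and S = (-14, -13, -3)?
d = √[(-23)² + (-14)² + (-1)²] = √726 = 26.94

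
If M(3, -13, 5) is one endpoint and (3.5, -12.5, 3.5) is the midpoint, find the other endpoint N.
N = (2×3.5 - 3, 2×(-12.5) - (-13), 2×3.5 - 5) = (4, -12, 2)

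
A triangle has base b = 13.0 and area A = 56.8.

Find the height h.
A = ½bh  →  h = 2A/b
h = 2·56.8/13.0 = 8.738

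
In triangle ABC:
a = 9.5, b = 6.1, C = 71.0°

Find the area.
Using A = ½ab·sin(C):
A = ½·9.5·6.1·sin(71.0°) = ½·57.95·0.945519 = 27.4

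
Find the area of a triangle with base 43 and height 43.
Area = (1/2) * base * height
Area = (1/2) * 43 * 43
Area = 924.50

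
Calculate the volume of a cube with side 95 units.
Volume = s³
Volume = 95³
Volume = 857375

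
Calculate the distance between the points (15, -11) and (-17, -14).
Using the distance formula: d = sqrt((x₂-x₁)² + (y₂-y₁)²)
dx = (-17) - 15 = -32
dy = (-14) - (-11) = -3
d = sqrt((-32)² + (-3)²) = sqrt(1024 + 9) = sqrt(1033) = 32.14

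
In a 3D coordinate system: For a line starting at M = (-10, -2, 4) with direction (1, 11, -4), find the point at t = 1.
P(1) = (-10 + 1(1), -2 + 11(1), 4 + (-4)(1)) = (-9, 9, 0)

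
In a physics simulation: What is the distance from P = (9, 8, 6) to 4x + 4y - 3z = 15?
d = |4(9) + 4(8) + (-3)(6) - (15)| / √(4² + 4² + (-3)²) = 35/√41 = 5.466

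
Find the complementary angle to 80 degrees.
Complementary angles sum to 90 degrees.
Other angle = 90 - 80
Other angle = 10 degrees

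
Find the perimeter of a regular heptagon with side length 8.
Perimeter = number of sides * side length
Perimeter = 7 * 8
Perimeter = 56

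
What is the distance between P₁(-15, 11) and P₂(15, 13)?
Using the distance formula: d = sqrt((x₂-x₁)² + (y₂-y₁)²)
dx = 15 - (-15) = 30
dy = 13 - 11 = 2
d = sqrt(30² + 2²) = sqrt(900 + 4) = sqrt(904) = 30.07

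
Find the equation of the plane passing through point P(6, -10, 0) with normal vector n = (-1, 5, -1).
d = n·P = (-1)(6) + (5)(-10) + (-1)(0) = -56
Plane: -x + 5y - z = -56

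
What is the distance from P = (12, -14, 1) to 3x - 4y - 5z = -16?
d = |3(12) + (-4)(-14) + (-5)(1) - (-16)| / √(3² + (-4)² + (-5)²) = 103/√50 = 14.57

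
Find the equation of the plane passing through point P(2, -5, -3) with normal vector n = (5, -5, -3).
d = n·P = (5)(2) + (-5)(-5) + (-3)(-3) = 44
Plane: 5x - 5y - 3z = 44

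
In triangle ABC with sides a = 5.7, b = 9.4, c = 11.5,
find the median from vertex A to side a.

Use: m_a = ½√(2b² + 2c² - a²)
m_a = ½√(2·9.4² + 2·11.5² - 5.7²)
m_a = ½√(176.72 + 264.5 - 32.49) = ½√408.73 = 10.11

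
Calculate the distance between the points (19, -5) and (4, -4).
Using the distance formula: d = sqrt((x₂-x₁)² + (y₂-y₁)²)
dx = 4 - 19 = -15
dy = (-4) - (-5) = 1
d = sqrt((-15)² + 1²) = sqrt(225 + 1) = sqrt(226) = 15.03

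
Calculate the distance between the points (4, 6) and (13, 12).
Using the distance formula: d = sqrt((x₂-x₁)² + (y₂-y₁)²)
dx = 13 - 4 = 9
dy = 12 - 6 = 6
d = sqrt(9² + 6²) = sqrt(81 + 36) = sqrt(117) = 10.82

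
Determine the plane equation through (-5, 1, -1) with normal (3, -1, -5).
d = n·P = (3)(-5) + (-1)(1) + (-5)(-1) = -11
Plane: 3x - y - 5z = -11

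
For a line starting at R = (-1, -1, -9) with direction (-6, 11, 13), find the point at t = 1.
P(1) = (-1 + (-6)(1), -1 + 11(1), -9 + 13(1)) = (-7, 10, 4)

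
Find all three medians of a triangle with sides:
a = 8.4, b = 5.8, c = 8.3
Using m_x = ½√(2y² + 2z² - x²):
m_a = ½√(2·5.8² + 2·8.3² - 8.4²) = ½√134.5 = 5.799
m_b = ½√(2·8.4² + 2·8.3² - 5.8²) = ½√245.26 = 7.83
m_c = ½√(2·8.4² + 2·5.8² - 8.3²) = ½√139.51 = 5.906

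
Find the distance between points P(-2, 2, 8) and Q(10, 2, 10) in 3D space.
d = √[(12)² + (0)² + (2)²] = √148 = 12.17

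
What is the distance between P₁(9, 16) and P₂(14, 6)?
Using the distance formula: d = sqrt((x₂-x₁)² + (y₂-y₁)²)
dx = 14 - 9 = 5
dy = 6 - 16 = -10
d = sqrt(5² + (-10)²) = sqrt(25 + 100) = sqrt(125) = 11.18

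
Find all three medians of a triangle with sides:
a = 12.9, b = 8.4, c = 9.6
Using m_x = ½√(2y² + 2z² - x²):
m_a = ½√(2·8.4² + 2·9.6² - 12.9²) = ½√159.03 = 6.305
m_b = ½√(2·12.9² + 2·9.6² - 8.4²) = ½√446.58 = 10.57
m_c = ½√(2·12.9² + 2·8.4² - 9.6²) = ½√381.78 = 9.77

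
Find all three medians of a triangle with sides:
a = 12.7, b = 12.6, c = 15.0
Using m_x = ½√(2y² + 2z² - x²):
m_a = ½√(2·12.6² + 2·15.0² - 12.7²) = ½√606.23 = 12.31
m_b = ½√(2·12.7² + 2·15.0² - 12.6²) = ½√613.82 = 12.39
m_c = ½√(2·12.7² + 2·12.6² - 15.0²) = ½√415.1 = 10.19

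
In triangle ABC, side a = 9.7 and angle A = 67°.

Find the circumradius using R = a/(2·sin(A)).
R = a/(2·sin(A)) = 9.7/(2·sin(67°))
R = 9.7/(2·0.920505) = 9.7/1.841010 = 5.269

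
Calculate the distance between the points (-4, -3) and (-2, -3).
Using the distance formula: d = sqrt((x₂-x₁)² + (y₂-y₁)²)
dx = (-2) - (-4) = 2
dy = (-3) - (-3) = 0
d = sqrt(2² + 0²) = sqrt(4 + 0) = sqrt(4) = 2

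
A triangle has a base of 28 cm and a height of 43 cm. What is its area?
Area = (1/2) * base * height
Area = (1/2) * 28 * 43
Area = 602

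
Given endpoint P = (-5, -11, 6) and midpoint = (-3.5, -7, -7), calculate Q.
Q = (2×(-3.5) - (-5), 2×(-7) - (-11), 2×(-7) - 6) = (-2, -3, -20)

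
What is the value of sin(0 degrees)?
sin(0 degrees) = 0
Decimal approximation: 0.0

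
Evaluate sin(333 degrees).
sin(333 degrees) = -0.454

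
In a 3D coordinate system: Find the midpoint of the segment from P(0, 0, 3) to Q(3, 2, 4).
Midpoint = ((0+3)/2, (0+2)/2, (3+4)/2) = (1.5, 1, 3.5)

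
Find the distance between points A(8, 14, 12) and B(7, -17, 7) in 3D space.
d = √[(-1)² + (-31)² + (-5)²] = √987 = 31.42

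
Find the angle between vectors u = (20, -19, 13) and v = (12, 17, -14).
u·v = -265, |u|² = 930, |v|² = 629
cos θ = -265/√584970 ≈ -0.3465
θ ≈ 110.3°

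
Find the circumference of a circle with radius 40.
Circumference = 2 * pi * r
Circumference = 2 * pi * 40
Circumference = 251.33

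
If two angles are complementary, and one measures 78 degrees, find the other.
Complementary angles sum to 90 degrees.
Other angle = 90 - 78
Other angle = 12 degrees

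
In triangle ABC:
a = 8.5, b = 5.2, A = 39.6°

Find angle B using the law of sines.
sin(B)/b = sin(A)/a
sin(B) = b·sin(A)/a = 5.2·sin(39.6°)/8.5 = 0.389953
B = arcsin(0.389953) = 22.95°  (b ≤ a, so B ≤ A and the acute solution is unique)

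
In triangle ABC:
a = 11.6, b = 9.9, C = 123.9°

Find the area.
Using A = ½ab·sin(C):
A = ½·11.6·9.9·sin(123.9°) = ½·114.84·0.830012 = 47.66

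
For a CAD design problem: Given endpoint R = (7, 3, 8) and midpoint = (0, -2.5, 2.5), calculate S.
S = (2×0 - 7, 2×(-2.5) - 3, 2×2.5 - 8) = (-7, -8, -3)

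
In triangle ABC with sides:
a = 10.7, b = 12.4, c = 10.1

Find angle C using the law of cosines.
cos(C) = (a² + b² - c²)/(2ab)
cos(C) = (10.7² + 12.4² - 10.1²)/(2·10.7·12.4) = 166.24/265.36 = 0.626470
C = arccos(0.626470) = 51.21°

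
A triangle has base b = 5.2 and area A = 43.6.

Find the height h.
A = ½bh  →  h = 2A/b
h = 2·43.6/5.2 = 16.77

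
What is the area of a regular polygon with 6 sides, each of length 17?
For a regular 6-gon with side length s = 17:
Apothem a = s / (2*tan(pi/6)) = 17 / (2*tan(pi/6)) ≈ 14.7224
Perimeter P = 6 * 17 = 102
Area = (1/2) * P * a = (1/2) * 102 * 14.7224 = 750.84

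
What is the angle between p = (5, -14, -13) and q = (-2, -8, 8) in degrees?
p·q = -2, |p|² = 390, |q|² = 132
cos θ = -2/√51480 ≈ -0.008815
θ ≈ 90.51°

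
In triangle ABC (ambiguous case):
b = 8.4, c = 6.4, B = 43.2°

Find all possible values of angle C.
sin(C)/c = sin(B)/b  →  sin(C) = c·sin(B)/b = 6.4·sin(43.2°)/8.4 = 0.521560
C₁ = arcsin(0.521560) = 31.44°,  C₂ = 180° - C₁ = 148.56°
Check C₂: A = 180° - 43.2° - 148.56° = -11.76° ≤ 0, rejected
C = 31.44° (one solution)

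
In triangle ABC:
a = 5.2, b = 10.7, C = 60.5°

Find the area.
Using A = ½ab·sin(C):
A = ½·5.2·10.7·sin(60.5°) = ½·55.64·0.870356 = 24.21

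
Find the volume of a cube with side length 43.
Volume = s³
Volume = 43³
Volume = 79507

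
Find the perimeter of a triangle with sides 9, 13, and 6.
Perimeter = sum of all sides
Perimeter = 9 + 13 + 6
Perimeter = 28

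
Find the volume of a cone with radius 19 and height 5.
Volume = (1/3) * pi * r² * h
Volume = (1/3) * pi * 19² * 5
Volume = (1/3) * pi * 361 * 5
Volume = (1/3) * pi * 1805
Volume = 1890.19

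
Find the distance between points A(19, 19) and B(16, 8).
Using the distance formula: d = sqrt((x₂-x₁)² + (y₂-y₁)²)
dx = 16 - 19 = -3
dy = 8 - 19 = -11
d = sqrt((-3)² + (-11)²) = sqrt(9 + 121) = sqrt(130) = 11.40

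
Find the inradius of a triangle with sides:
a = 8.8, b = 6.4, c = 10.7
s = (a+b+c)/2 = (8.8+6.4+10.7)/2 = 12.95
Area = √(s(s-a)(s-b)(s-c)) = √(12.95·4.15·6.55·2.25) = 28.143
r = Area/s = 28.143/12.95 = 2.173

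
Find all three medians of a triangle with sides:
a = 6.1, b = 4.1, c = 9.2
Using m_x = ½√(2y² + 2z² - x²):
m_a = ½√(2·4.1² + 2·9.2² - 6.1²) = ½√165.69 = 6.436
m_b = ½√(2·6.1² + 2·9.2² - 4.1²) = ½√226.89 = 7.531
m_c = ½√(2·6.1² + 2·4.1² - 9.2²) = ½√23.4 = 2.419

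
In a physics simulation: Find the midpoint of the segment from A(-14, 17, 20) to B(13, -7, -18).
Midpoint = ((-14+13)/2, (17-7)/2, (20-18)/2) = (-0.5, 5, 1)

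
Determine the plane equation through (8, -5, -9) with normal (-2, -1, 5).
d = n·P = (-2)(8) + (-1)(-5) + (5)(-9) = -56
Plane: -2x - y + 5z = -56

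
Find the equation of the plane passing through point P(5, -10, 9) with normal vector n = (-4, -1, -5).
d = n·P = (-4)(5) + (-1)(-10) + (-5)(9) = -55
Plane: -4x - y - 5z = -55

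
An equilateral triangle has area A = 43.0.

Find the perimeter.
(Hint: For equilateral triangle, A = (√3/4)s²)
A = (√3/4)s²  →  s² = 4A/√3 = 4·43.0/√3 = 99.3042
s = 9.96515
Perimeter = 3s = 29.9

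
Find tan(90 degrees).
tan(90 degrees) = undefined
Decimal approximation: undefined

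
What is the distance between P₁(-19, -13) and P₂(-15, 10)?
Using the distance formula: d = sqrt((x₂-x₁)² + (y₂-y₁)²)
dx = (-15) - (-19) = 4
dy = 10 - (-13) = 23
d = sqrt(4² + 23²) = sqrt(16 + 529) = sqrt(545) = 23.35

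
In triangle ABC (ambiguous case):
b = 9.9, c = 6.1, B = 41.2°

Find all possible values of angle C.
sin(C)/c = sin(B)/b  →  sin(C) = c·sin(B)/b = 6.1·sin(41.2°)/9.9 = 0.405859
C₁ = arcsin(0.405859) = 23.94°,  C₂ = 180° - C₁ = 156.06°
Check C₂: A = 180° - 41.2° - 156.06° = -17.26° ≤ 0, rejected
C = 23.94° (one solution)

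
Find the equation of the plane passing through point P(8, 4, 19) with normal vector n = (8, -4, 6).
d = n·P = (8)(8) + (-4)(4) + (6)(19) = 162
Plane: 8x - 4y + 6z = 162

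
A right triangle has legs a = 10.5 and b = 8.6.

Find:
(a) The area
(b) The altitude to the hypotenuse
(a) Area = ½ab = ½·10.5·8.6 = 45.15
(b) Hypotenuse c = √(10.5² + 8.6²) = √184.21 = 13.5724
    Area = ½·c·h_c  →  h_c = 2·Area/c = 2·45.15/13.5724 = 6.653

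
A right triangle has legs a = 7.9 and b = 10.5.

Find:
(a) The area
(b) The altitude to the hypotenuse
(a) Area = ½ab = ½·7.9·10.5 = 41.475
(b) Hypotenuse c = √(7.9² + 10.5²) = √172.66 = 13.14
    Area = ½·c·h_c  →  h_c = 2·Area/c = 2·41.475/13.14 = 6.313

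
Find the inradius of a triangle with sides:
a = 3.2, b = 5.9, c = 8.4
s = (a+b+c)/2 = (3.2+5.9+8.4)/2 = 8.75
Area = √(s(s-a)(s-b)(s-c)) = √(8.75·5.55·2.85·0.35) = 6.95996
r = Area/s = 6.95996/8.75 = 0.7954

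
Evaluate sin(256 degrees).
sin(256 degrees) = -0.9703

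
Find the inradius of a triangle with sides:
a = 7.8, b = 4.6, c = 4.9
s = (a+b+c)/2 = (7.8+4.6+4.9)/2 = 8.65
Area = √(s(s-a)(s-b)(s-c)) = √(8.65·0.85·4.05·3.75) = 10.5672
r = Area/s = 10.5672/8.65 = 1.222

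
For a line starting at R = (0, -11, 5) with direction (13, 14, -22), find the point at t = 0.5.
P(0.5) = (0 + 13(0.5), -11 + 14(0.5), 5 + (-22)(0.5)) = (6.5, -4, -6)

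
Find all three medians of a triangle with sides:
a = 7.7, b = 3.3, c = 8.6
Using m_x = ½√(2y² + 2z² - x²):
m_a = ½√(2·3.3² + 2·8.6² - 7.7²) = ½√110.41 = 5.254
m_b = ½√(2·7.7² + 2·8.6² - 3.3²) = ½√255.61 = 7.994
m_c = ½√(2·7.7² + 2·3.3² - 8.6²) = ½√66.4 = 4.074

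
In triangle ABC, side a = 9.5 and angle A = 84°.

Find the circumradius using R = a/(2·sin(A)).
R = a/(2·sin(A)) = 9.5/(2·sin(84°))
R = 9.5/(2·0.994522) = 9.5/1.989044 = 4.776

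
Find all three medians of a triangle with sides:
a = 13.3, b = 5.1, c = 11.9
Using m_x = ½√(2y² + 2z² - x²):
m_a = ½√(2·5.1² + 2·11.9² - 13.3²) = ½√158.35 = 6.292
m_b = ½√(2·13.3² + 2·11.9² - 5.1²) = ½√610.99 = 12.36
m_c = ½√(2·13.3² + 2·5.1² - 11.9²) = ½√264.19 = 8.127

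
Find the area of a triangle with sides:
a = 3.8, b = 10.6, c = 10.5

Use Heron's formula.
s = (a+b+c)/2 = (3.8+10.6+10.5)/2 = 12.45
A = √(s(s-a)(s-b)(s-c)) = √(12.45·8.65·1.85·1.95)
A = √388.501 = 19.71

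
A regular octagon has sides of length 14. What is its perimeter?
Perimeter = number of sides * side length
Perimeter = 8 * 14
Perimeter = 112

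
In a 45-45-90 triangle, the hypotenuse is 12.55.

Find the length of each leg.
In a 45-45-90 triangle, hypotenuse = leg·√2  →  leg = hypotenuse/√2
leg = 12.55/√2 = 8.874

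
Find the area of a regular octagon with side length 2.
For a regular 8-gon with side length s = 2:
Apothem a = s / (2*tan(pi/8)) = 2 / (2*tan(pi/8)) ≈ 2.4142
Perimeter P = 8 * 2 = 16
Area = (1/2) * P * a = (1/2) * 16 * 2.4142 = 19.31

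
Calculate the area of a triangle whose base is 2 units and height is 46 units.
Area = (1/2) * base * height
Area = (1/2) * 2 * 46
Area = 46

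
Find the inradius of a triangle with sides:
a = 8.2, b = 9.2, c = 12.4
s = (a+b+c)/2 = (8.2+9.2+12.4)/2 = 14.9
Area = √(s(s-a)(s-b)(s-c)) = √(14.9·6.7·5.7·2.5) = 37.7171
r = Area/s = 37.7171/14.9 = 2.531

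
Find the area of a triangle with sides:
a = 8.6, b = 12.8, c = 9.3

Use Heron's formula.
s = (a+b+c)/2 = (8.6+12.8+9.3)/2 = 15.35
A = √(s(s-a)(s-b)(s-c)) = √(15.35·6.75·2.55·6.05)
A = √1598.48 = 39.98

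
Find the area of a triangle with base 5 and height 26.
Area = (1/2) * base * height
Area = (1/2) * 5 * 26
Area = 65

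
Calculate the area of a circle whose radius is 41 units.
Area = pi * r²
Area = pi * 41²
Area = pi * 1681
Area = 5281.02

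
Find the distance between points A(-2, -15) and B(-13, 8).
Using the distance formula: d = sqrt((x₂-x₁)² + (y₂-y₁)²)
dx = (-13) - (-2) = -11
dy = 8 - (-15) = 23
d = sqrt((-11)² + 23²) = sqrt(121 + 529) = sqrt(650) = 25.50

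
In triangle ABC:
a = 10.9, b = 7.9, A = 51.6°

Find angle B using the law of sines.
sin(B)/b = sin(A)/a
sin(B) = b·sin(A)/a = 7.9·sin(51.6°)/10.9 = 0.567998
B = arcsin(0.567998) = 34.61°  (b ≤ a, so B ≤ A and the acute solution is unique)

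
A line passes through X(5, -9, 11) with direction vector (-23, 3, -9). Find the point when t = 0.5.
P(0.5) = (5 + (-23)(0.5), -9 + 3(0.5), 11 + (-9)(0.5)) = (-6.5, -7.5, 6.5)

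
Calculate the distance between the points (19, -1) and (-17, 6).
Using the distance formula: d = sqrt((x₂-x₁)² + (y₂-y₁)²)
dx = (-17) - 19 = -36
dy = 6 - (-1) = 7
d = sqrt((-36)² + 7²) = sqrt(1296 + 49) = sqrt(1345) = 36.67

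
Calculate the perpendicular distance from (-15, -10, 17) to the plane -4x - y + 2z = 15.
d = |(-4)(-15) + (-1)(-10) + 2(17) - (15)| / √((-4)² + (-1)² + 2²) = 89/√21 = 19.42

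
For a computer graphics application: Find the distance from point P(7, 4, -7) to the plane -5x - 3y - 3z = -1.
d = |(-5)(7) + (-3)(4) + (-3)(-7) - (-1)| / √((-5)² + (-3)² + (-3)²) = 25/√43 = 3.812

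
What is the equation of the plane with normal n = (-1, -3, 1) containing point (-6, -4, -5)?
d = n·P = (-1)(-6) + (-3)(-4) + (1)(-5) = 13
Plane: -x - 3y + z = 13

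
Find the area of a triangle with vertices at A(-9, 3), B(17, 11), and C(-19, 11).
Using the coordinate formula: Area = (1/2)|x₁(y₂-y₃) + x₂(y₃-y₁) + x₃(y₁-y₂)|
Area = (1/2)|(-9)(11-11) + 17(11-3) + (-19)(3-11)|
Area = (1/2)|(-9)*0 + 17*8 + (-19)*(-8)|
Area = (1/2)|0 + 136 + 152|
Area = (1/2)*288 = 144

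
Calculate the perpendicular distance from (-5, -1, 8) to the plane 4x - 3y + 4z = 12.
d = |4(-5) + (-3)(-1) + 4(8) - (12)| / √(4² + (-3)² + 4²) = 3/√41 = 0.4685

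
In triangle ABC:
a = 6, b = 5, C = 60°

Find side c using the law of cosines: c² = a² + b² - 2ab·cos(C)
c² = 6² + 5² - 2·6·5·cos(60°)
c² = 36 + 25 - 60·0.5000 = 31
c = √31 = 5.568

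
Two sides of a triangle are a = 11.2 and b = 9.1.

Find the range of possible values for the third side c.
By the triangle inequality: |a - b| < c < a + b
|11.2 - 9.1| < c < 11.2 + 9.1
2.1 < c < 20.3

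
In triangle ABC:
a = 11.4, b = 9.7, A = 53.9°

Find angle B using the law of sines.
sin(B)/b = sin(A)/a
sin(B) = b·sin(A)/a = 9.7·sin(53.9°)/11.4 = 0.687500
B = arcsin(0.687500) = 43.43°  (b ≤ a, so B ≤ A and the acute solution is unique)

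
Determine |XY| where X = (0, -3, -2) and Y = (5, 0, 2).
d = √[(5)² + (3)² + (4)²] = √50 = 7.071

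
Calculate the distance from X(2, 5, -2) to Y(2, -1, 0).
d = √[(0)² + (-6)² + (2)²] = √40 = 6.325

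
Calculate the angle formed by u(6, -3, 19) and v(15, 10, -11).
u·v = -149, |u|² = 406, |v|² = 446
cos θ = -149/√181076 ≈ -0.3502
θ ≈ 110.5°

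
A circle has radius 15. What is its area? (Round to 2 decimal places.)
Area = pi * r²
Area = pi * 15²
Area = pi * 225
Area = 706.86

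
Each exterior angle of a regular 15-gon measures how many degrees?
Exterior angle of a regular n-gon = 360/n
Exterior angle = 360/15
Exterior angle = 24 degrees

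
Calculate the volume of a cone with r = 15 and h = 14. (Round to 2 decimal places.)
Volume = (1/3) * pi * r² * h
Volume = (1/3) * pi * 15² * 14
Volume = (1/3) * pi * 225 * 14
Volume = (1/3) * pi * 3150
Volume = 3298.67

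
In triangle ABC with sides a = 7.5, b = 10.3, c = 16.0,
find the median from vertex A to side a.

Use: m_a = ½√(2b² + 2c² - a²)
m_a = ½√(2·10.3² + 2·16.0² - 7.5²)
m_a = ½√(212.18 + 512 - 56.25) = ½√667.93 = 12.92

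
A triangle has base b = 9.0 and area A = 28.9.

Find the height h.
A = ½bh  →  h = 2A/b
h = 2·28.9/9.0 = 6.422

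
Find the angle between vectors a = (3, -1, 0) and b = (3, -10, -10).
a·b = 19, |a|² = 10, |b|² = 209
cos θ = 19/√2090 ≈ 0.4156
θ ≈ 65.44°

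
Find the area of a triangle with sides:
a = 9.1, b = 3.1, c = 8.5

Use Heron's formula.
s = (a+b+c)/2 = (9.1+3.1+8.5)/2 = 10.35
A = √(s(s-a)(s-b)(s-c)) = √(10.35·1.25·7.25·1.85)
A = √173.524 = 13.17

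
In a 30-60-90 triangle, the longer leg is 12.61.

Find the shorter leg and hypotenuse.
In a 30-60-90 triangle, sides are in ratio 1 : √3 : 2.
Long leg = short leg·√3  →  short leg = 12.61/√3 = 7.28
Hypotenuse = 2·(short leg) = 2·12.61/√3 = 14.56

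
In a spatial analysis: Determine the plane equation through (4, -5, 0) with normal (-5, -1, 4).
d = n·P = (-5)(4) + (-1)(-5) + (4)(0) = -15
Plane: -5x - y + 4z = -15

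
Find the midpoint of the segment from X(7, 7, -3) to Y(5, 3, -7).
Midpoint = ((7+5)/2, (7+3)/2, (-3-7)/2) = (6, 5, -5)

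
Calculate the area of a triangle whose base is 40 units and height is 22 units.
Area = (1/2) * base * height
Area = (1/2) * 40 * 22
Area = 440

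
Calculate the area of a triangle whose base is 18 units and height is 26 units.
Area = (1/2) * base * height
Area = (1/2) * 18 * 26
Area = 234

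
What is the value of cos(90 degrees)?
cos(90 degrees) = 0
Decimal approximation: 0.0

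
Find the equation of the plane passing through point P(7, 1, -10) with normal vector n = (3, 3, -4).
d = n·P = (3)(7) + (3)(1) + (-4)(-10) = 64
Plane: 3x + 3y - 4z = 64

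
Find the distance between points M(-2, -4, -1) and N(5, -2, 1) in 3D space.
d = √[(7)² + (2)² + (2)²] = √57 = 7.55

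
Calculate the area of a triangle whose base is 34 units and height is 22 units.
Area = (1/2) * base * height
Area = (1/2) * 34 * 22
Area = 374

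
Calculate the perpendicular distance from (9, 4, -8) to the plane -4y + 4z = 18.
d = |0(9) + (-4)(4) + 4(-8) - (18)| / √(0² + (-4)² + 4²) = 66/√32 = 11.67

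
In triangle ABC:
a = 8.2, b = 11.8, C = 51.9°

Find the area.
Using A = ½ab·sin(C):
A = ½·8.2·11.8·sin(51.9°) = ½·96.76·0.786935 = 38.07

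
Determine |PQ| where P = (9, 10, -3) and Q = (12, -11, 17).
d = √[(3)² + (-21)² + (20)²] = √850 = 29.15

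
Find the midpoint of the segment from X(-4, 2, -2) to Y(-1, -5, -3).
Midpoint = ((-4-1)/2, (2-5)/2, (-2-3)/2) = (-2.5, -1.5, -2.5)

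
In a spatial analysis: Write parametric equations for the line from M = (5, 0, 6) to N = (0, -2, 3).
Direction vector d = N - M = (-5, -2, -3)
x = 5 - 5t, y = 0 - 2t, z = 6 - 3t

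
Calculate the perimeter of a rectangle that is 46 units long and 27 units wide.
Perimeter = 2 * (length + width)
Perimeter = 2 * (46 + 27)
Perimeter = 2 * 73
Perimeter = 146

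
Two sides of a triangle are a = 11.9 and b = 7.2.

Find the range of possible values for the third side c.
By the triangle inequality: |a - b| < c < a + b
|11.9 - 7.2| < c < 11.9 + 7.2
4.7 < c < 19.1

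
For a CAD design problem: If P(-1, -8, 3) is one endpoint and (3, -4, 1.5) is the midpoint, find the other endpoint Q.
Q = (2×3 - (-1), 2×(-4) - (-8), 2×1.5 - 3) = (7, 0, 0)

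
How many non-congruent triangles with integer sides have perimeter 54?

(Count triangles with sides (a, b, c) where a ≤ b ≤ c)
With a ≤ b ≤ c and a + b + c = 54, the triangle inequality a + b > c gives c < 54/2, so c ≤ 26.
Iterate a from 1 to ⌊p/3⌋ = 18; for each a, b ranges from a to ⌊(p−a)/2⌋ with c = p − a − b, keeping only c ≥ b.
Triples: (2, 26, 26), (3, 25, 26), (4, 24, 26), …
Count = 61 triangles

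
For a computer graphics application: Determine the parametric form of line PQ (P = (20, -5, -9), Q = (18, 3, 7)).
Direction vector d = Q - P = (-2, 8, 16)
x = 20 - 2t, y = -5 + 8t, z = -9 + 16t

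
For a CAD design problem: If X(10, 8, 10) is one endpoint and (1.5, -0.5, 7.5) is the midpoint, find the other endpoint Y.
Y = (2×1.5 - 10, 2×(-0.5) - 8, 2×7.5 - 10) = (-7, -9, 5)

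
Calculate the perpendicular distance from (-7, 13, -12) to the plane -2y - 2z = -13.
d = |0(-7) + (-2)(13) + (-2)(-12) - (-13)| / √(0² + (-2)² + (-2)²) = 11/√8 = 3.889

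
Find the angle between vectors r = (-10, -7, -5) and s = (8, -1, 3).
r·s = -88, |r|² = 174, |s|² = 74
cos θ = -88/√12876 ≈ -0.7755
θ ≈ 140.9°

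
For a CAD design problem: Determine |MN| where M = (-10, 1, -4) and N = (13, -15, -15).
d = √[(23)² + (-16)² + (-11)²] = √906 = 30.1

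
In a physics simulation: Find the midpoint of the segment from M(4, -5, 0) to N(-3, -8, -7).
Midpoint = ((4-3)/2, (-5-8)/2, (0-7)/2) = (0.5, -6.5, -3.5)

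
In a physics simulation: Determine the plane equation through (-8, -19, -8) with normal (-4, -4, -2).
d = n·P = (-4)(-8) + (-4)(-19) + (-2)(-8) = 124
Plane: -4x - 4y - 2z = 124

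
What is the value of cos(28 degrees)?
cos(28 degrees) = 0.8829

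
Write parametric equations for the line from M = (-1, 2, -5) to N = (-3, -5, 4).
Direction vector d = N - M = (-2, -7, 9)
x = -1 - 2t, y = 2 - 7t, z = -5 + 9t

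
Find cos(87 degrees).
cos(87 degrees) = 0.0523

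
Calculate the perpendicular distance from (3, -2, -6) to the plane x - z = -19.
d = |1(3) + 0(-2) + (-1)(-6) - (-19)| / √(1² + 0² + (-1)²) = 28/√2 = 19.8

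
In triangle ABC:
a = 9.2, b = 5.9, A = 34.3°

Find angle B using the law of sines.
sin(B)/b = sin(A)/a
sin(B) = b·sin(A)/a = 5.9·sin(34.3°)/9.2 = 0.361392
B = arcsin(0.361392) = 21.19°  (b ≤ a, so B ≤ A and the acute solution is unique)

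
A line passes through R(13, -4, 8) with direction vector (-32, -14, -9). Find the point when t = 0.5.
P(0.5) = (13 + (-32)(0.5), -4 + (-14)(0.5), 8 + (-9)(0.5)) = (-3, -11, 3.5)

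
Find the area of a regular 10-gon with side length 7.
For a regular 10-gon with side length s = 7:
Apothem a = s / (2*tan(pi/10)) = 7 / (2*tan(pi/10)) ≈ 10.7719
Perimeter P = 10 * 7 = 70
Area = (1/2) * P * a = (1/2) * 70 * 10.7719 = 377.02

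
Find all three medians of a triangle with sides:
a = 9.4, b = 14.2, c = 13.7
Using m_x = ½√(2y² + 2z² - x²):
m_a = ½√(2·14.2² + 2·13.7² - 9.4²) = ½√690.3 = 13.14
m_b = ½√(2·9.4² + 2·13.7² - 14.2²) = ½√350.46 = 9.36
m_c = ½√(2·9.4² + 2·14.2² - 13.7²) = ½√392.31 = 9.903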